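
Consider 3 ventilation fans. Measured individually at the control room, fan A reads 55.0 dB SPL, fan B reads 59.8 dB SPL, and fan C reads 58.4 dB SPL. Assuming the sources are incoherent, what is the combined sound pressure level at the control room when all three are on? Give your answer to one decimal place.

62.9 dB SPL

Incoherent sources sum as intensities:
L_total = 10·log₁₀(10^(55.0/10) + 10^(59.8/10) + 10^(58.4/10)) = 10·log₁₀(1963000) = 62.9 dB SPL.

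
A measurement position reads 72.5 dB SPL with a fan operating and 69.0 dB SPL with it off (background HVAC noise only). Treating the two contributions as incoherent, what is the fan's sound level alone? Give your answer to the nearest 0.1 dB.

69.9 dB SPL

Background correction is a power subtraction:
L_src = 10·log₁₀(10^(72.5/10) − 10^(69.0/10)) = 10·log₁₀(9840000) = 69.9 dB SPL.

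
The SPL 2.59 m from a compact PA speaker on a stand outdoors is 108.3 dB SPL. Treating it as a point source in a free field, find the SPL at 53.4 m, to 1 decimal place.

82.0 dB SPL

For a point source in a free field, ΔL = −20·log₁₀(d₂/d₁).
ΔL = −20·log₁₀(53.4/2.59) = -26.28 dB, so L₂ = 108.3 + (-26.28) = 82.0 dB SPL.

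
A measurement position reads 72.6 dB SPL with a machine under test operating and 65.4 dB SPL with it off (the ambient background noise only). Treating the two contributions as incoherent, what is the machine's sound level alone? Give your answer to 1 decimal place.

Remove the background by subtracting linear intensities:
L_src = 10·log₁₀(10^(72.6/10) − 10^(65.4/10)) = 10·log₁₀(14730000) = 71.7 dB SPL.

71.7 dB SPL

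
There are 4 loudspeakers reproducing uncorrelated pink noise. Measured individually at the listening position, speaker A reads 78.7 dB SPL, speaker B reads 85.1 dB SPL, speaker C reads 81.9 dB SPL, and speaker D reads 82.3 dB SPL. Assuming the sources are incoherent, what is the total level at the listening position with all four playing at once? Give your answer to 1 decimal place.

Uncorrelated sources add in intensity (power), not in dB.
L_total = 10·log₁₀(10^(78.7/10) + 10^(85.1/10) + 10^(81.9/10) + 10^(82.3/10)) = 10·log₁₀(722400000) = 88.6 dB SPL.

88.6 dB SPL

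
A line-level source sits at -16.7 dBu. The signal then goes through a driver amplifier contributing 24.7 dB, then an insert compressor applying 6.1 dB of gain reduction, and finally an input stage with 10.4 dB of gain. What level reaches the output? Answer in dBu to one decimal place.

+12.3 dBu

Cascaded gains and losses add directly in dB.
-16.7 + 24.7 − 6.1 + 10.4 = +12.3 dBu.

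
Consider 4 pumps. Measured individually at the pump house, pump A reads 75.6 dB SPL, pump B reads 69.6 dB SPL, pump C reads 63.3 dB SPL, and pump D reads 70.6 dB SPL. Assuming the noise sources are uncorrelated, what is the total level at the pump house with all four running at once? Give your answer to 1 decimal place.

Add the sources as powers (linear), then convert back to dB:
L_total = 10·log₁₀(10^(75.6/10) + 10^(69.6/10) + 10^(63.3/10) + 10^(70.6/10)) = 10·log₁₀(59050000) = 77.7 dB SPL.

77.7 dB SPL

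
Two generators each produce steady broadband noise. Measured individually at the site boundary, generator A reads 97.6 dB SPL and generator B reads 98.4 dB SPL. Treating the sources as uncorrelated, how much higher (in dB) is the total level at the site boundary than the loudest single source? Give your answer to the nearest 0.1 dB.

Incoherent sources sum as intensities:
L_total = 10·log₁₀(10^(97.6/10) + 10^(98.4/10)) = 101.03 dB SPL.
Excess over the loudest (98.4 dB): 101.03 − 98.4 = 2.6 dB.

2.6 dB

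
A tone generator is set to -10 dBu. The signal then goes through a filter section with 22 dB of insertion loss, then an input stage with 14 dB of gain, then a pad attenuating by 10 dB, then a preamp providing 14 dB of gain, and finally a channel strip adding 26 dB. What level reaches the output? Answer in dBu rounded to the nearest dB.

In dB, series stages simply add:
-10 − 22 + 14 − 10 + 14 + 26 = +12 dBu.

+12 dBu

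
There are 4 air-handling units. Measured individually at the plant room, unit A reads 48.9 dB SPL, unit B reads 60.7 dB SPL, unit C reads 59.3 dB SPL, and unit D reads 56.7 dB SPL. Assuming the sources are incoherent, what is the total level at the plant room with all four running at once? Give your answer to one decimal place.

Add the sources as powers (linear), then convert back to dB:
L_total = 10·log₁₀(10^(48.9/10) + 10^(60.7/10) + 10^(59.3/10) + 10^(56.7/10)) = 10·log₁₀(2571000) = 64.1 dB SPL.

64.1 dB SPL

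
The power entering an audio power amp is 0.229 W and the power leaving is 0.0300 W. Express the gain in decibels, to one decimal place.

-8.8 dB

Power ratio → dB uses the 10·log₁₀ form:
10·log₁₀(0.0300/0.229) = 10·log₁₀(0.1310) = -8.8 dB.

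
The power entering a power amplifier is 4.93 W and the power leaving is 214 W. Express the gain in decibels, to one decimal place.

Power is a power quantity, so gain = 10·log₁₀(P_out/P_in).
10·log₁₀(214/4.93) = 10·log₁₀(43.41) = 16.4 dB.

16.4 dB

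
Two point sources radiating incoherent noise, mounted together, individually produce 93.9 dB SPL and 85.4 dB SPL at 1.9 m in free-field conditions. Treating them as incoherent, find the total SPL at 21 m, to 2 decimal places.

73.60 dB SPL

Combined at 1.9 m: 10·log₁₀(10^(93.9/10)+10^(85.4/10)) = 94.474 dB SPL.
Then apply −20·log₁₀(21/1.9) = -20.869 dB → 73.60 dB SPL.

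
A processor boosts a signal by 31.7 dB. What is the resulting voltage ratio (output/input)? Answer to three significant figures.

38.5

Voltage ratio = 10^(dB/20).
10^(31.7/20) = 10^(1.585) = 38.5.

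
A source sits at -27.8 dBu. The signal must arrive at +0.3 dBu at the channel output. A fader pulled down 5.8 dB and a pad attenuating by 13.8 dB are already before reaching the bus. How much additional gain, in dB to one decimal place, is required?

The required make-up gain is the shortfall in the dB sum.
G = +0.3 − (-27.8) + 5.8 + 13.8 = 47.7 dB.

47.7 dB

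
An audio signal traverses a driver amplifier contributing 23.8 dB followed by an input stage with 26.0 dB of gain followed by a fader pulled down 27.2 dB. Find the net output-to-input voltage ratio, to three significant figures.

Net gain = 23.8 + 26.0 + (−27.2) = 22.6 dB.
Voltage ratio = 10^(22.6/20) = 13.5.

13.5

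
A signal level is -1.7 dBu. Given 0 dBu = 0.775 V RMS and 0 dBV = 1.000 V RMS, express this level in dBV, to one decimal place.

-3.9 dBV

The offset between the scales is 20·log₁₀(0.775/1.000) = −2.214 dB.
So dBV = -1.7 − 2.214 = -3.9 dBV.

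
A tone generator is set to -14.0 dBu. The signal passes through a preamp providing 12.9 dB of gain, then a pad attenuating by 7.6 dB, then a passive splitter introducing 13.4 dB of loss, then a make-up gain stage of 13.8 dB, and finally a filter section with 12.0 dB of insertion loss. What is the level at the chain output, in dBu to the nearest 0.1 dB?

-20.3 dBu

Cascaded gains and losses add directly in dB.
-14.0 + 12.9 − 7.6 − 13.4 + 13.8 − 12.0 = -20.3 dBu.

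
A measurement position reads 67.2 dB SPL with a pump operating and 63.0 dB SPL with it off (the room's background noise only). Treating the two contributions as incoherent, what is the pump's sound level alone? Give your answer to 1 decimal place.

65.1 dB SPL

Background correction is a power subtraction:
L_src = 10·log₁₀(10^(67.2/10) − 10^(63.0/10)) = 10·log₁₀(3253000) = 65.1 dB SPL.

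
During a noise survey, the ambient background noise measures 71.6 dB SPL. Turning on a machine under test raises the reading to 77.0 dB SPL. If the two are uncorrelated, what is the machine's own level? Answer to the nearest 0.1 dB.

Remove the background by subtracting linear intensities:
L_src = 10·log₁₀(10^(77.0/10) − 10^(71.6/10)) = 10·log₁₀(35660000) = 75.5 dB SPL.

75.5 dB SPL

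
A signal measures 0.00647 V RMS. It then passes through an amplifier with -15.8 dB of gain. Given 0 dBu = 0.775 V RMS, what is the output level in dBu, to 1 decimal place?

-57.4 dBu

Input level: 20·log₁₀(0.00647/0.775) = -41.57 dBu.
Output: -41.57 − 15.8 = -57.4 dBu.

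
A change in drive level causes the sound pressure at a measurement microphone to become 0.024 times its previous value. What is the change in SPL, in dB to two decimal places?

SPL change from a pressure ratio uses the 20·log₁₀ form:
20·log₁₀(0.024) = -32.40 dB.

-32.40 dB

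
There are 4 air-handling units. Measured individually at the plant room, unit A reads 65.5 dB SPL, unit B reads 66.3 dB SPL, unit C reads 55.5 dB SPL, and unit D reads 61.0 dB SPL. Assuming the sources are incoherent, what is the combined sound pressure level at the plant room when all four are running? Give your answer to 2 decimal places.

Incoherent sources sum as intensities:
L_total = 10·log₁₀(10^(65.5/10) + 10^(66.3/10) + 10^(55.5/10) + 10^(61.0/10)) = 10·log₁₀(9428000) = 69.74 dB SPL.

69.74 dB SPL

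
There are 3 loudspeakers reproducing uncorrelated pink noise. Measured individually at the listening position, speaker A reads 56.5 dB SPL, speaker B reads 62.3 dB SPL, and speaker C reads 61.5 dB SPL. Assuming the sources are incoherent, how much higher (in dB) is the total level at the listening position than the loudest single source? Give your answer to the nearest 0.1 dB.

3.2 dB

Uncorrelated sources add in intensity (power), not in dB.
L_total = 10·log₁₀(10^(56.5/10) + 10^(62.3/10) + 10^(61.5/10)) = 65.51 dB SPL.
Excess over the loudest (62.3 dB): 65.51 − 62.3 = 3.2 dB.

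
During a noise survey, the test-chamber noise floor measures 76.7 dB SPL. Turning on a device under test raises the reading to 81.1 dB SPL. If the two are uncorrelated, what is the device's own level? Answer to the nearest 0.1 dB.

Background correction is a power subtraction:
L_src = 10·log₁₀(10^(81.1/10) − 10^(76.7/10)) = 10·log₁₀(82050000) = 79.1 dB SPL.

79.1 dB SPL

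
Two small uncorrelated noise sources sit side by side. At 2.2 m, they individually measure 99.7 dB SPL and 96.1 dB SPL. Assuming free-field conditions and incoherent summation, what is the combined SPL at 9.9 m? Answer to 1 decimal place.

88.2 dB SPL

Combined at 2.2 m: 10·log₁₀(10^(99.7/10)+10^(96.1/10)) = 101.27 dB SPL.
Then apply −20·log₁₀(9.9/2.2) = -13.06 dB → 88.2 dB SPL.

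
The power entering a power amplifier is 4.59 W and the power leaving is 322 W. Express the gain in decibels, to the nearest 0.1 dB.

18.5 dB

For a power ratio, dB = 10·log₁₀(P₂/P₁).
10·log₁₀(322/4.59) = 10·log₁₀(70.15) = 18.5 dB.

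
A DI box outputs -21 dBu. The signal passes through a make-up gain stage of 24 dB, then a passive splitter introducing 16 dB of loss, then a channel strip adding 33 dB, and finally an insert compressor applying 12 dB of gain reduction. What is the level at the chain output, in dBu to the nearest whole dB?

+8 dBu

In dB, series stages simply add:
-21 + 24 − 16 + 33 − 12 = +8 dBu.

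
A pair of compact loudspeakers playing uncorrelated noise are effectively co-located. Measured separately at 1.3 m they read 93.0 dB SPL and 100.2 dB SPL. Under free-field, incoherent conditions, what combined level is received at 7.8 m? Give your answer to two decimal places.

Combined at 1.3 m: 10·log₁₀(10^(93.0/10)+10^(100.2/10)) = 100.957 dB SPL.
Then apply −20·log₁₀(7.8/1.3) = -15.563 dB → 85.39 dB SPL.

85.39 dB SPL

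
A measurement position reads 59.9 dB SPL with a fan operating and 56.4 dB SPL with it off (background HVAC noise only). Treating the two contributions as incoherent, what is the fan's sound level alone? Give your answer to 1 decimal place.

57.3 dB SPL

Subtract intensities: L_src = 10·log₁₀(10^(L_total/10) − 10^(L_bg/10)).
L_src = 10·log₁₀(10^(59.9/10) − 10^(56.4/10)) = 10·log₁₀(540700) = 57.3 dB SPL.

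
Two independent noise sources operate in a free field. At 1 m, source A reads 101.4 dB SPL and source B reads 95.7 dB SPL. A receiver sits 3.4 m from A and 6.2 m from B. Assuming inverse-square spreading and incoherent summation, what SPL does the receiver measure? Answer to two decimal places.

At the listener: L_A = 101.4 − 20·log₁₀(3.4) = 90.770 dB; L_B = 95.7 − 20·log₁₀(6.2) = 79.852 dB.
Combined: 10·log₁₀(10^(90.770/10)+10^(79.852/10)) = 91.11 dB SPL.

91.11 dB SPL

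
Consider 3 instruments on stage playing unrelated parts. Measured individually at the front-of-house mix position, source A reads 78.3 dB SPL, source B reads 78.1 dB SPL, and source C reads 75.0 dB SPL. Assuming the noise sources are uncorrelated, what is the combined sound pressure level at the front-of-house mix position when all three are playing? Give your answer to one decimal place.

82.1 dB SPL

Incoherent sources sum as intensities:
L_total = 10·log₁₀(10^(78.3/10) + 10^(78.1/10) + 10^(75.0/10)) = 10·log₁₀(163800000) = 82.1 dB SPL.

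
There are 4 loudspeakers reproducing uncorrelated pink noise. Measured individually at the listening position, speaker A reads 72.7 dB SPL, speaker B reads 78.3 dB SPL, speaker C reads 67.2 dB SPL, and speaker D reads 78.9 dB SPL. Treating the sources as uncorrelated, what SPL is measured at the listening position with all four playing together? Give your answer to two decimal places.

82.28 dB SPL

Add the sources as powers (linear), then convert back to dB:
L_total = 10·log₁₀(10^(72.7/10) + 10^(78.3/10) + 10^(67.2/10) + 10^(78.9/10)) = 10·log₁₀(169100000) = 82.28 dB SPL.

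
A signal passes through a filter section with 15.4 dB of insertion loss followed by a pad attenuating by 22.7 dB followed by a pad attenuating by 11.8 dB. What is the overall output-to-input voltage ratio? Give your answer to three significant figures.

0.00320

Net gain = (−15.4) + (−22.7) + (−11.8) = -49.9 dB.
Voltage ratio = 10^(-49.9/20) = 0.00320.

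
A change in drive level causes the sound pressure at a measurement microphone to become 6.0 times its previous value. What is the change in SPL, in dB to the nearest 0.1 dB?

15.6 dB

Sound pressure is an amplitude quantity: ΔL = 20·log₁₀(p₂/p₁).
20·log₁₀(6.0) = 15.6 dB.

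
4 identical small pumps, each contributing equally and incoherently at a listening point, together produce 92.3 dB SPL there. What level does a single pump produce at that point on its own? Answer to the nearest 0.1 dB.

4 equal incoherent sources add 10·log₁₀(4) = 6.02 dB over one source.
L_one = 92.3 − 6.02 = 86.3 dB SPL.

86.3 dB SPL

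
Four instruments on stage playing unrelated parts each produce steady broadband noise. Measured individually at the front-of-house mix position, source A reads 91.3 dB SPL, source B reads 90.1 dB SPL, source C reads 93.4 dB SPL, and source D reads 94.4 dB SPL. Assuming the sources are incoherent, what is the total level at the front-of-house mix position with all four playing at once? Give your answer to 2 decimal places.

Incoherent sources sum as intensities:
L_total = 10·log₁₀(10^(91.3/10) + 10^(90.1/10) + 10^(93.4/10) + 10^(94.4/10)) = 10·log₁₀(7314000000) = 98.64 dB SPL.

98.64 dB SPL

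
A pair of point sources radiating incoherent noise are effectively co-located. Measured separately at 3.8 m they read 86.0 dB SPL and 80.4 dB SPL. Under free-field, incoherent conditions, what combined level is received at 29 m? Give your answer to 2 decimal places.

69.40 dB SPL

Combined at 3.8 m: 10·log₁₀(10^(86.0/10)+10^(80.4/10)) = 87.057 dB SPL.
Then apply −20·log₁₀(29/3.8) = -17.652 dB → 69.40 dB SPL.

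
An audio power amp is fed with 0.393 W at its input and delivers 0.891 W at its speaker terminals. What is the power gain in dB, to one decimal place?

Power ratio → dB uses the 10·log₁₀ form:
10·log₁₀(0.891/0.393) = 10·log₁₀(2.267) = 3.6 dB.

3.6 dB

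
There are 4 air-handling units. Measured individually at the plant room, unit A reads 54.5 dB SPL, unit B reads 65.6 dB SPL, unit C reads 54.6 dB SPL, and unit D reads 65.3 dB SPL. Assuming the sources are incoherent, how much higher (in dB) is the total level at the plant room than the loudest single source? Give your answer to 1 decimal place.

3.2 dB

Uncorrelated sources add in intensity (power), not in dB.
L_total = 10·log₁₀(10^(54.5/10) + 10^(65.6/10) + 10^(54.6/10) + 10^(65.3/10)) = 68.80 dB SPL.
Excess over the loudest (65.6 dB): 68.80 − 65.6 = 3.2 dB.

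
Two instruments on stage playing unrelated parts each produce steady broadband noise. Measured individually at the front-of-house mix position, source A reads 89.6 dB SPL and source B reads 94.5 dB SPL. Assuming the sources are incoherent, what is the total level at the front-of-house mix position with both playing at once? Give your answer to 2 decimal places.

95.72 dB SPL

Uncorrelated sources add in intensity (power), not in dB.
L_total = 10·log₁₀(10^(89.6/10) + 10^(94.5/10)) = 10·log₁₀(3730000000) = 95.72 dB SPL.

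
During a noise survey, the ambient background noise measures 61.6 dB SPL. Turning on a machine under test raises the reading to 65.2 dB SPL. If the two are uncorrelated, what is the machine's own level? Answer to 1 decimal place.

62.7 dB SPL

Background correction is a power subtraction:
L_src = 10·log₁₀(10^(65.2/10) − 10^(61.6/10)) = 10·log₁₀(1866000) = 62.7 dB SPL.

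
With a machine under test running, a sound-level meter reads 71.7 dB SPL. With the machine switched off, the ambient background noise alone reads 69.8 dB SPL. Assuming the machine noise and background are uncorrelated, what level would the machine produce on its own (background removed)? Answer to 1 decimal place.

67.2 dB SPL

Background correction is a power subtraction:
L_src = 10·log₁₀(10^(71.7/10) − 10^(69.8/10)) = 10·log₁₀(5241000) = 67.2 dB SPL.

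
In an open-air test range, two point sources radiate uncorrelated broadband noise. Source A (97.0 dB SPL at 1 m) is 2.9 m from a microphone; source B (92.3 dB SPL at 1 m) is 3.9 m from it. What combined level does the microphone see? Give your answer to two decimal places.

At the listener: L_A = 97.0 − 20·log₁₀(2.9) = 87.752 dB; L_B = 92.3 − 20·log₁₀(3.9) = 80.479 dB.
Combined: 10·log₁₀(10^(87.752/10)+10^(80.479/10)) = 88.50 dB SPL.

88.50 dB SPL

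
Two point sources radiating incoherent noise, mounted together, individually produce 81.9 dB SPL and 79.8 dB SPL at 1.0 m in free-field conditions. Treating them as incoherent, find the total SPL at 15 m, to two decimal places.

60.46 dB SPL

Combined at 1.0 m: 10·log₁₀(10^(81.9/10)+10^(79.8/10)) = 83.986 dB SPL.
Then apply −20·log₁₀(15/1.0) = -23.522 dB → 60.46 dB SPL.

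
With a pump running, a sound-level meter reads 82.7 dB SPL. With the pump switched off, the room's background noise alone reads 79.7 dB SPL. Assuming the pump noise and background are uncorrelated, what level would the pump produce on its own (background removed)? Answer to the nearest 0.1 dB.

Remove the background by subtracting linear intensities:
L_src = 10·log₁₀(10^(82.7/10) − 10^(79.7/10)) = 10·log₁₀(92880000) = 79.7 dB SPL.

79.7 dB SPL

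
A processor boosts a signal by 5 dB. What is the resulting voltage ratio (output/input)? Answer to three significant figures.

1.78

Voltage ratio = 10^(dB/20).
10^(5/20) = 10^(0.2500) = 1.78.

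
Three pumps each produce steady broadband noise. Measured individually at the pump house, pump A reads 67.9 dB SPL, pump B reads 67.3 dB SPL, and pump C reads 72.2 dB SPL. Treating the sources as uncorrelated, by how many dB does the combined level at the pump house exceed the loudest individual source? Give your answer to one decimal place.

Uncorrelated sources add in intensity (power), not in dB.
L_total = 10·log₁₀(10^(67.9/10) + 10^(67.3/10) + 10^(72.2/10)) = 74.49 dB SPL.
Excess over the loudest (72.2 dB): 74.49 − 72.2 = 2.3 dB.

2.3 dB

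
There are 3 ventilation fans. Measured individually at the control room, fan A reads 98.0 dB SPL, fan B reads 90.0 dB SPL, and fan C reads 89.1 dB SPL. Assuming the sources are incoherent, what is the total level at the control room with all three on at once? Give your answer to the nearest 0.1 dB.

Add the sources as powers (linear), then convert back to dB:
L_total = 10·log₁₀(10^(98.0/10) + 10^(90.0/10) + 10^(89.1/10)) = 10·log₁₀(8122000000) = 99.1 dB SPL.

99.1 dB SPL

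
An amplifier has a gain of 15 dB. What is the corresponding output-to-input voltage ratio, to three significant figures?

Voltage ratio = 10^(dB/20).
10^(15/20) = 10^(0.7500) = 5.62.

5.62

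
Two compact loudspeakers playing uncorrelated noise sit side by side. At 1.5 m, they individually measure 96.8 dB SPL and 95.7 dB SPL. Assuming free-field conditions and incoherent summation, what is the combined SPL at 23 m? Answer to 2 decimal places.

75.58 dB SPL

Combined at 1.5 m: 10·log₁₀(10^(96.8/10)+10^(95.7/10)) = 99.295 dB SPL.
Then apply −20·log₁₀(23/1.5) = -23.713 dB → 75.58 dB SPL.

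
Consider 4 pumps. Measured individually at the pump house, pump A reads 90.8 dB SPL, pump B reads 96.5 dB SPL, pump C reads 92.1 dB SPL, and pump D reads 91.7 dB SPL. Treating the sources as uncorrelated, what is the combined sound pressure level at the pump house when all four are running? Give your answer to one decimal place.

Uncorrelated sources add in intensity (power), not in dB.
L_total = 10·log₁₀(10^(90.8/10) + 10^(96.5/10) + 10^(92.1/10) + 10^(91.7/10)) = 10·log₁₀(8770000000) = 99.4 dB SPL.

99.4 dB SPL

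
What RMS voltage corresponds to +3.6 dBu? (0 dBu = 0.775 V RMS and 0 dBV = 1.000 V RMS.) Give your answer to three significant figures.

1.17 V

V = 0.775 V × 10^(+3.6/20).
= 0.775 × 1.514 = 1.17 V.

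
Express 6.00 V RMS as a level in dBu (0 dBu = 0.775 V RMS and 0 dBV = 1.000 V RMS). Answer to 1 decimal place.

dBu = 20·log₁₀(V / 0.775 V).
20·log₁₀(6.00/0.775) = +17.8 dBu.

+17.8 dBu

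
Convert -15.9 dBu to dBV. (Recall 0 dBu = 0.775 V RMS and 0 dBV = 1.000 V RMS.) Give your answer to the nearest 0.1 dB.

-18.1 dBV

The offset between the scales is 20·log₁₀(0.775/1.000) = −2.214 dB.
So dBV = -15.9 − 2.214 = -18.1 dBV.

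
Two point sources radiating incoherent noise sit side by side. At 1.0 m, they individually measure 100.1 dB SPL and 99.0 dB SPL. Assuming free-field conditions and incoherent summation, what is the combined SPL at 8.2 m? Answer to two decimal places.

Combined at 1.0 m: 10·log₁₀(10^(100.1/10)+10^(99.0/10)) = 102.595 dB SPL.
Then apply −20·log₁₀(8.2/1.0) = -18.276 dB → 84.32 dB SPL.

84.32 dB SPL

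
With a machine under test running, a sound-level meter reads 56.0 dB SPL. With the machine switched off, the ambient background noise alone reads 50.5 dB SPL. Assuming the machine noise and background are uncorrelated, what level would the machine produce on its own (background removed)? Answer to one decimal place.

54.6 dB SPL

Remove the background by subtracting linear intensities:
L_src = 10·log₁₀(10^(56.0/10) − 10^(50.5/10)) = 10·log₁₀(285900) = 54.6 dB SPL.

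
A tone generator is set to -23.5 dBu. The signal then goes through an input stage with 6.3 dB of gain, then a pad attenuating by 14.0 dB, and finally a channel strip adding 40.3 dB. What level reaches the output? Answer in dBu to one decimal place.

Cascaded gains and losses add directly in dB.
-23.5 + 6.3 − 14.0 + 40.3 = +9.1 dBu.

+9.1 dBu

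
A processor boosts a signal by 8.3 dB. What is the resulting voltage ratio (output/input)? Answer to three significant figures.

2.60

Voltage ratio = 10^(dB/20).
10^(8.3/20) = 10^(0.4150) = 2.60.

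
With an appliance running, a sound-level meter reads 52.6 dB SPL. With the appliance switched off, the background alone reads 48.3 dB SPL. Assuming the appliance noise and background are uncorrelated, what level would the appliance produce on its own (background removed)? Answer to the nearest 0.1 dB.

Remove the background by subtracting linear intensities:
L_src = 10·log₁₀(10^(52.6/10) − 10^(48.3/10)) = 10·log₁₀(114400) = 50.6 dB SPL.

50.6 dB SPL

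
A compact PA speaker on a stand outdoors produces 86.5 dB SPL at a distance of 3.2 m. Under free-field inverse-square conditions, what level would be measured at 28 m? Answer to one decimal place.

67.7 dB SPL

For a point source in a free field, ΔL = −20·log₁₀(d₂/d₁).
ΔL = −20·log₁₀(28/3.2) = -18.84 dB, so L₂ = 86.5 + (-18.84) = 67.7 dB SPL.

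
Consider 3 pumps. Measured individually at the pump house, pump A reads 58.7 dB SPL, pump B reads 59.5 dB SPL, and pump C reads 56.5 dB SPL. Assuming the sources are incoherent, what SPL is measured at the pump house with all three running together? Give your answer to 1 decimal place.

63.2 dB SPL

Uncorrelated sources add in intensity (power), not in dB.
L_total = 10·log₁₀(10^(58.7/10) + 10^(59.5/10) + 10^(56.5/10)) = 10·log₁₀(2079000) = 63.2 dB SPL.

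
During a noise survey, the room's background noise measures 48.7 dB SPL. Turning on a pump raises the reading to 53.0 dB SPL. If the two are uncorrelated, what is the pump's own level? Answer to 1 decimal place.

51.0 dB SPL

Subtract intensities: L_src = 10·log₁₀(10^(L_total/10) − 10^(L_bg/10)).
L_src = 10·log₁₀(10^(53.0/10) − 10^(48.7/10)) = 10·log₁₀(125400) = 51.0 dB SPL.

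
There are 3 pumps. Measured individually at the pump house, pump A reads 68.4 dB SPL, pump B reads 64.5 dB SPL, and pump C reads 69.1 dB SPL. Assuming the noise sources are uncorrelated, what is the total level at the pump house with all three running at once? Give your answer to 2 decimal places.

72.52 dB SPL

Uncorrelated sources add in intensity (power), not in dB.
L_total = 10·log₁₀(10^(68.4/10) + 10^(64.5/10) + 10^(69.1/10)) = 10·log₁₀(17860000) = 72.52 dB SPL.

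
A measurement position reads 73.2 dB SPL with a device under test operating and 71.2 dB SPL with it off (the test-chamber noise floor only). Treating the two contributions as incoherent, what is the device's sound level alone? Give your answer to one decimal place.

Remove the background by subtracting linear intensities:
L_src = 10·log₁₀(10^(73.2/10) − 10^(71.2/10)) = 10·log₁₀(7710000) = 68.9 dB SPL.

68.9 dB SPL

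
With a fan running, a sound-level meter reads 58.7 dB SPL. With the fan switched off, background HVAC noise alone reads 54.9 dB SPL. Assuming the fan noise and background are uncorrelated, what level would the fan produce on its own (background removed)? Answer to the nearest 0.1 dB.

56.4 dB SPL

Subtract intensities: L_src = 10·log₁₀(10^(L_total/10) − 10^(L_bg/10)).
L_src = 10·log₁₀(10^(58.7/10) − 10^(54.9/10)) = 10·log₁₀(432300) = 56.4 dB SPL.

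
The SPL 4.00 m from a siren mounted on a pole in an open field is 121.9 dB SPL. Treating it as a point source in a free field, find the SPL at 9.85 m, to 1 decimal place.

114.1 dB SPL

For a point source in a free field, ΔL = −20·log₁₀(d₂/d₁).
ΔL = −20·log₁₀(9.85/4.00) = -7.83 dB, so L₂ = 121.9 + (-7.83) = 114.1 dB SPL.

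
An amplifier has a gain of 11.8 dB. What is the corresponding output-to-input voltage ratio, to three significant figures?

3.89

Voltage ratio = 10^(dB/20).
10^(11.8/20) = 10^(0.5900) = 3.89.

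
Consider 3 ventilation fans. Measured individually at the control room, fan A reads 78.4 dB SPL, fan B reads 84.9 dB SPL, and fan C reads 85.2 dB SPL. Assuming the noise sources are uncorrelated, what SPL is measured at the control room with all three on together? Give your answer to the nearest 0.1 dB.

Add the sources as powers (linear), then convert back to dB:
L_total = 10·log₁₀(10^(78.4/10) + 10^(84.9/10) + 10^(85.2/10)) = 10·log₁₀(709300000) = 88.5 dB SPL.

88.5 dB SPL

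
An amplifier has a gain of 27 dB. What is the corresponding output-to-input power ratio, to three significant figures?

Power ratio = 10^(dB/10).
10^(27/10) = 10^(2.700) = 501.

501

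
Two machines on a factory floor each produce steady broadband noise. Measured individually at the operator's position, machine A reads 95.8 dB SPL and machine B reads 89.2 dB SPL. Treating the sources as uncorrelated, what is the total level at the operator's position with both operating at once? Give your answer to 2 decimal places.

Incoherent sources sum as intensities:
L_total = 10·log₁₀(10^(95.8/10) + 10^(89.2/10)) = 10·log₁₀(4634000000) = 96.66 dB SPL.

96.66 dB SPL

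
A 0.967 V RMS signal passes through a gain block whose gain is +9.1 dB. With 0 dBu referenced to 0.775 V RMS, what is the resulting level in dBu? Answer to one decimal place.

Input level: 20·log₁₀(0.967/0.775) = 1.92 dBu.
Output: 1.92 + 9.1 = +11.0 dBu.

+11.0 dBu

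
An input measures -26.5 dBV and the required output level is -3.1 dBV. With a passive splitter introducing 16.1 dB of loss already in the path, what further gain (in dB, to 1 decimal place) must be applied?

The required make-up gain is the shortfall in the dB sum.
G = -3.1 − (-26.5) + 16.1 = 39.5 dB.

39.5 dB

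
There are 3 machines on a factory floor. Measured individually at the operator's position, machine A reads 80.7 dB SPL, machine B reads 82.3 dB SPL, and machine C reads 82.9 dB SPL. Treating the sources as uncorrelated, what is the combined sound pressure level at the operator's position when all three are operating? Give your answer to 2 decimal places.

Add the sources as powers (linear), then convert back to dB:
L_total = 10·log₁₀(10^(80.7/10) + 10^(82.3/10) + 10^(82.9/10)) = 10·log₁₀(482300000) = 86.83 dB SPL.

86.83 dB SPL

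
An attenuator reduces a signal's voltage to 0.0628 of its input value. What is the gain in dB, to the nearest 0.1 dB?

-24.0 dB

For a voltage ratio, dB = 20·log₁₀(V₂/V₁).
20·log₁₀(0.0628) = -24.0 dB.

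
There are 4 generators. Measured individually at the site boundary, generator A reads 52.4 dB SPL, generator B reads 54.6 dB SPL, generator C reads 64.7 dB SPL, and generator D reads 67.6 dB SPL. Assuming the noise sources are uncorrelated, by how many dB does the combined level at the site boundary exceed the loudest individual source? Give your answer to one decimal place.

2.0 dB

Uncorrelated sources add in intensity (power), not in dB.
L_total = 10·log₁₀(10^(52.4/10) + 10^(54.6/10) + 10^(64.7/10) + 10^(67.6/10)) = 69.62 dB SPL.
Excess over the loudest (67.6 dB): 69.62 − 67.6 = 2.0 dB.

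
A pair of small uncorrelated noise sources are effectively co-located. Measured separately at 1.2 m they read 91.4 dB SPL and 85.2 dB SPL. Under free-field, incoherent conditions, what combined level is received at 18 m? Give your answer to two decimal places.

68.81 dB SPL

Combined at 1.2 m: 10·log₁₀(10^(91.4/10)+10^(85.2/10)) = 92.334 dB SPL.
Then apply −20·log₁₀(18/1.2) = -23.522 dB → 68.81 dB SPL.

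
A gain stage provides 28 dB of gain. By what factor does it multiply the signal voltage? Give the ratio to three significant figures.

Voltage ratio = 10^(dB/20).
10^(28/20) = 10^(1.400) = 25.1.

25.1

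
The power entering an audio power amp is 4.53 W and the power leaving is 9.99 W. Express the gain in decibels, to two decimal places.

Power is a power quantity, so gain = 10·log₁₀(P_out/P_in).
10·log₁₀(9.99/4.53) = 10·log₁₀(2.205) = 3.43 dB.

3.43 dB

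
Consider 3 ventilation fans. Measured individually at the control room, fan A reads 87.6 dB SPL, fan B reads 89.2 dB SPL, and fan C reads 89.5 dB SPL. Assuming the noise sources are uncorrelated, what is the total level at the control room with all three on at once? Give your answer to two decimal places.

Incoherent sources sum as intensities:
L_total = 10·log₁₀(10^(87.6/10) + 10^(89.2/10) + 10^(89.5/10)) = 10·log₁₀(2298000000) = 93.61 dB SPL.

93.61 dB SPL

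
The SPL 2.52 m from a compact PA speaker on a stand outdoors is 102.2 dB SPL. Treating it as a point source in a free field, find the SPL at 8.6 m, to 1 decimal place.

91.5 dB SPL

For a point source in a free field, ΔL = −20·log₁₀(d₂/d₁).
ΔL = −20·log₁₀(8.6/2.52) = -10.66 dB, so L₂ = 102.2 + (-10.66) = 91.5 dB SPL.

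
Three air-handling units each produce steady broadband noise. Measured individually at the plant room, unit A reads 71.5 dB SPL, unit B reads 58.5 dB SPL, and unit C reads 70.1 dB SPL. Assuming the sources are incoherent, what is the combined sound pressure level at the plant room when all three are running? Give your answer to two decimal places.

73.99 dB SPL

Incoherent sources sum as intensities:
L_total = 10·log₁₀(10^(71.5/10) + 10^(58.5/10) + 10^(70.1/10)) = 10·log₁₀(25070000) = 73.99 dB SPL.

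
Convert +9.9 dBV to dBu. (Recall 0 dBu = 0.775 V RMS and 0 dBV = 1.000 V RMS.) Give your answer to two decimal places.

The offset between the scales is 20·log₁₀(0.775/1.000) = −2.214 dB.
So dBu = +9.9 + 2.214 = +12.11 dBu.

+12.11 dBu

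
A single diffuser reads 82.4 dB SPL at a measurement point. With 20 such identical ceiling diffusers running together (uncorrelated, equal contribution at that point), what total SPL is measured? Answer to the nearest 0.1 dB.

95.4 dB SPL

20 equal incoherent sources raise the level by 10·log₁₀(20) = 13.01 dB.
L_total = 82.4 + 13.01 = 95.4 dB SPL.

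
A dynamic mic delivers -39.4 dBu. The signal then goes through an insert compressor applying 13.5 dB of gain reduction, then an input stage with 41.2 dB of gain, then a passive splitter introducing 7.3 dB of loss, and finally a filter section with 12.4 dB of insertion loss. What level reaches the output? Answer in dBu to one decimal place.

Cascaded gains and losses add directly in dB.
-39.4 − 13.5 + 41.2 − 7.3 − 12.4 = -31.4 dBu.

-31.4 dBu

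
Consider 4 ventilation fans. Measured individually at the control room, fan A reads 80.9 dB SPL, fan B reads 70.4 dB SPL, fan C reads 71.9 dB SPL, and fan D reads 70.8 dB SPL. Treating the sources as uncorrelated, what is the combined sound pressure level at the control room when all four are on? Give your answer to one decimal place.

82.1 dB SPL

Uncorrelated sources add in intensity (power), not in dB.
L_total = 10·log₁₀(10^(80.9/10) + 10^(70.4/10) + 10^(71.9/10) + 10^(70.8/10)) = 10·log₁₀(161500000) = 82.1 dB SPL.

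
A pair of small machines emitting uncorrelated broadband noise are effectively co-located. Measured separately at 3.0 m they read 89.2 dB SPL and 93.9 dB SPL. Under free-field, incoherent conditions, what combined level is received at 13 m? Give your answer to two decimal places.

Combined at 3.0 m: 10·log₁₀(10^(89.2/10)+10^(93.9/10)) = 95.167 dB SPL.
Then apply −20·log₁₀(13/3.0) = -12.736 dB → 82.43 dB SPL.

82.43 dB SPL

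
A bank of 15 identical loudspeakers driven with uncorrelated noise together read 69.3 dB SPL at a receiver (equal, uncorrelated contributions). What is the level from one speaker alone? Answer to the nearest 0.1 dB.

57.5 dB SPL

15 equal incoherent sources add 10·log₁₀(15) = 11.76 dB over one source.
L_one = 69.3 − 11.76 = 57.5 dB SPL.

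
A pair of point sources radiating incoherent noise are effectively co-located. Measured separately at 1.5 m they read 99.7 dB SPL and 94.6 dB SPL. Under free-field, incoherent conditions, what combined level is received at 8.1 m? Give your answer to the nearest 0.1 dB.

Combined at 1.5 m: 10·log₁₀(10^(99.7/10)+10^(94.6/10)) = 100.87 dB SPL.
Then apply −20·log₁₀(8.1/1.5) = -14.65 dB → 86.2 dB SPL.

86.2 dB SPL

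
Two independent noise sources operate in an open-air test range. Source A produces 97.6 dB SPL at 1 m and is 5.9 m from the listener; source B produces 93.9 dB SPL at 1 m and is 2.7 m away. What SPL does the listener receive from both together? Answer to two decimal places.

87.01 dB SPL

At the listener: L_A = 97.6 − 20·log₁₀(5.9) = 82.183 dB; L_B = 93.9 − 20·log₁₀(2.7) = 85.273 dB.
Combined: 10·log₁₀(10^(82.183/10)+10^(85.273/10)) = 87.01 dB SPL.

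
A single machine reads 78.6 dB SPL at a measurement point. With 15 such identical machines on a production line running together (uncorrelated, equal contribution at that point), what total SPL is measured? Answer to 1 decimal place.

15 equal incoherent sources raise the level by 10·log₁₀(15) = 11.76 dB.
L_total = 78.6 + 11.76 = 90.4 dB SPL.

90.4 dB SPL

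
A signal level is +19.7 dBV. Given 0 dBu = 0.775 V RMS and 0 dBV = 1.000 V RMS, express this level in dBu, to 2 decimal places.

The offset between the scales is 20·log₁₀(0.775/1.000) = −2.214 dB.
So dBu = +19.7 + 2.214 = +21.91 dBu.

+21.91 dBu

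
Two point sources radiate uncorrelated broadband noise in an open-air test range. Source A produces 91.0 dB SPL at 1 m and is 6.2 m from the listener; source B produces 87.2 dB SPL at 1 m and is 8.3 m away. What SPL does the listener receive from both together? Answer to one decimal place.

76.1 dB SPL

At the listener: L_A = 91.0 − 20·log₁₀(6.2) = 75.15 dB; L_B = 87.2 − 20·log₁₀(8.3) = 68.82 dB.
Combined: 10·log₁₀(10^(75.15/10)+10^(68.82/10)) = 76.1 dB SPL.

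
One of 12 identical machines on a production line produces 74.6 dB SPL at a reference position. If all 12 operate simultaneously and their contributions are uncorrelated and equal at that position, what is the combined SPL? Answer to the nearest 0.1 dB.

85.4 dB SPL

12 equal incoherent sources raise the level by 10·log₁₀(12) = 10.79 dB.
L_total = 74.6 + 10.79 = 85.4 dB SPL.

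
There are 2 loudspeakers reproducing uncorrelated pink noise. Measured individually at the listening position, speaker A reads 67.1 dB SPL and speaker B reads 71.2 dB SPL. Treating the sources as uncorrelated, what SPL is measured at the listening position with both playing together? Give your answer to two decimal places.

72.63 dB SPL

Add the sources as powers (linear), then convert back to dB:
L_total = 10·log₁₀(10^(67.1/10) + 10^(71.2/10)) = 10·log₁₀(18310000) = 72.63 dB SPL.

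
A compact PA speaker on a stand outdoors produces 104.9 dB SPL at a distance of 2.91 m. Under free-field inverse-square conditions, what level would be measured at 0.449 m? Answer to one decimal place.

121.1 dB SPL

For a point source in a free field, ΔL = −20·log₁₀(d₂/d₁).
ΔL = −20·log₁₀(0.449/2.91) = 16.23 dB, so L₂ = 104.9 + (16.23) = 121.1 dB SPL.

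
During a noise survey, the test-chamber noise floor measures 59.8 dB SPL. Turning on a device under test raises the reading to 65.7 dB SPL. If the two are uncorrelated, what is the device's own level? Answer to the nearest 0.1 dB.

64.4 dB SPL

Subtract intensities: L_src = 10·log₁₀(10^(L_total/10) − 10^(L_bg/10)).
L_src = 10·log₁₀(10^(65.7/10) − 10^(59.8/10)) = 10·log₁₀(2760000) = 64.4 dB SPL.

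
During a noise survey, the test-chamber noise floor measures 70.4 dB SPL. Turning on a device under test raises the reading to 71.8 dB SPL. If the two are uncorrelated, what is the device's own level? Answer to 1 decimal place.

Remove the background by subtracting linear intensities:
L_src = 10·log₁₀(10^(71.8/10) − 10^(70.4/10)) = 10·log₁₀(4171000) = 66.2 dB SPL.

66.2 dB SPL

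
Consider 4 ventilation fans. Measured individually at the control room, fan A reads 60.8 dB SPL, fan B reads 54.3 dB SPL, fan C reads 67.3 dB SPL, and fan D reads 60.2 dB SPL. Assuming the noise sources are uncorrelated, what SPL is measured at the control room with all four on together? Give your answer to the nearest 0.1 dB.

Incoherent sources sum as intensities:
L_total = 10·log₁₀(10^(60.8/10) + 10^(54.3/10) + 10^(67.3/10) + 10^(60.2/10)) = 10·log₁₀(7889000) = 69.0 dB SPL.

69.0 dB SPL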